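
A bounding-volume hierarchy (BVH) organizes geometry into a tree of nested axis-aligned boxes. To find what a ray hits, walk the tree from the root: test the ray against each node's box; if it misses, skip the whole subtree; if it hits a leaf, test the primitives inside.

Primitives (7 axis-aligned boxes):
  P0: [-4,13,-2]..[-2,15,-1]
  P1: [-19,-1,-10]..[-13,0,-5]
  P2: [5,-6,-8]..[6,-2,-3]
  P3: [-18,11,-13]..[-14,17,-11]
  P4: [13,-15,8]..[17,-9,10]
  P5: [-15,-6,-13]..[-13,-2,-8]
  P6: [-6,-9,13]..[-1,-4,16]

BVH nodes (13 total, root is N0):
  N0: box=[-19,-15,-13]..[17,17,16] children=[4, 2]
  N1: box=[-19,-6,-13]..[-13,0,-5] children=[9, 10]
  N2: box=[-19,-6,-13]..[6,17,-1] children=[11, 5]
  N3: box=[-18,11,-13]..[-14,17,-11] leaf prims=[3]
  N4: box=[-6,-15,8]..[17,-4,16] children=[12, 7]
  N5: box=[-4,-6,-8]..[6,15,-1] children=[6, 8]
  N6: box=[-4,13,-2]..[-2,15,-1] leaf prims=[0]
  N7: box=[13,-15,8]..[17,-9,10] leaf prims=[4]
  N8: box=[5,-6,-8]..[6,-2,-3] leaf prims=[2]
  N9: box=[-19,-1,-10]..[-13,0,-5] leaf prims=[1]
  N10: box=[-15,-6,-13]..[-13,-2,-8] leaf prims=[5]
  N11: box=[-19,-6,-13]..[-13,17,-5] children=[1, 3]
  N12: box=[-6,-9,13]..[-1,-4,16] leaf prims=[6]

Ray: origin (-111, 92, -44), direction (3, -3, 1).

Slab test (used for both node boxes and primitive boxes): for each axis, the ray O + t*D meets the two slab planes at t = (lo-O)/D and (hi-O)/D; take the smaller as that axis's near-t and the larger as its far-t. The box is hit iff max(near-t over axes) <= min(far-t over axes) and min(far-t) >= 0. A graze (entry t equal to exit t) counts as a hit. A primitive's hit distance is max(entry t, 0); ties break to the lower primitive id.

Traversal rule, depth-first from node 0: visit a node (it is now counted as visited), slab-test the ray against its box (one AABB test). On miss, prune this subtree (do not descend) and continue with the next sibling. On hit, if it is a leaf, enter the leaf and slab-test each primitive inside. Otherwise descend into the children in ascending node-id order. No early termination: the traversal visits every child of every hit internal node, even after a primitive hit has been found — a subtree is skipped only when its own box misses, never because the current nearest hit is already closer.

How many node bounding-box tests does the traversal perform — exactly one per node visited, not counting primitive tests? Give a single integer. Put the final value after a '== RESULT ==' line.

Traverse from the root:
N0 x:[92/3,128/3] y:[25,107/3] z:[31,60] -> hit [31,107/3], descend [2, 4]
  N2 x:[92/3,39] y:[25,98/3] z:[31,43] -> hit [31,98/3], descend [5, 11]
    N5 x:[107/3,39] y:[77/3,98/3] z:[36,43] -> miss, prune
    N11 x:[92/3,98/3] y:[25,98/3] z:[31,39] -> hit [31,98/3], descend [1, 3]
      N1 x:[92/3,98/3] y:[92/3,98/3] z:[31,39] -> hit [31,98/3], descend [9, 10]
        N9 x:[92/3,98/3] y:[92/3,31] z:[34,39] -> miss, prune
        N10 x:[32,98/3] y:[94/3,98/3] z:[31,36] -> hit [32,98/3] leaf, test {P5@t=32}
      N3 x:[31,97/3] y:[25,27] z:[31,33] -> miss, prune
  N4 x:[35,128/3] y:[32,107/3] z:[52,60] -> miss, prune

order=[0, 2, 5, 11, 1, 9, 10, 3, 4]  |boxes|=9  |leaves|=1  hit=P5

== RESULT ==
9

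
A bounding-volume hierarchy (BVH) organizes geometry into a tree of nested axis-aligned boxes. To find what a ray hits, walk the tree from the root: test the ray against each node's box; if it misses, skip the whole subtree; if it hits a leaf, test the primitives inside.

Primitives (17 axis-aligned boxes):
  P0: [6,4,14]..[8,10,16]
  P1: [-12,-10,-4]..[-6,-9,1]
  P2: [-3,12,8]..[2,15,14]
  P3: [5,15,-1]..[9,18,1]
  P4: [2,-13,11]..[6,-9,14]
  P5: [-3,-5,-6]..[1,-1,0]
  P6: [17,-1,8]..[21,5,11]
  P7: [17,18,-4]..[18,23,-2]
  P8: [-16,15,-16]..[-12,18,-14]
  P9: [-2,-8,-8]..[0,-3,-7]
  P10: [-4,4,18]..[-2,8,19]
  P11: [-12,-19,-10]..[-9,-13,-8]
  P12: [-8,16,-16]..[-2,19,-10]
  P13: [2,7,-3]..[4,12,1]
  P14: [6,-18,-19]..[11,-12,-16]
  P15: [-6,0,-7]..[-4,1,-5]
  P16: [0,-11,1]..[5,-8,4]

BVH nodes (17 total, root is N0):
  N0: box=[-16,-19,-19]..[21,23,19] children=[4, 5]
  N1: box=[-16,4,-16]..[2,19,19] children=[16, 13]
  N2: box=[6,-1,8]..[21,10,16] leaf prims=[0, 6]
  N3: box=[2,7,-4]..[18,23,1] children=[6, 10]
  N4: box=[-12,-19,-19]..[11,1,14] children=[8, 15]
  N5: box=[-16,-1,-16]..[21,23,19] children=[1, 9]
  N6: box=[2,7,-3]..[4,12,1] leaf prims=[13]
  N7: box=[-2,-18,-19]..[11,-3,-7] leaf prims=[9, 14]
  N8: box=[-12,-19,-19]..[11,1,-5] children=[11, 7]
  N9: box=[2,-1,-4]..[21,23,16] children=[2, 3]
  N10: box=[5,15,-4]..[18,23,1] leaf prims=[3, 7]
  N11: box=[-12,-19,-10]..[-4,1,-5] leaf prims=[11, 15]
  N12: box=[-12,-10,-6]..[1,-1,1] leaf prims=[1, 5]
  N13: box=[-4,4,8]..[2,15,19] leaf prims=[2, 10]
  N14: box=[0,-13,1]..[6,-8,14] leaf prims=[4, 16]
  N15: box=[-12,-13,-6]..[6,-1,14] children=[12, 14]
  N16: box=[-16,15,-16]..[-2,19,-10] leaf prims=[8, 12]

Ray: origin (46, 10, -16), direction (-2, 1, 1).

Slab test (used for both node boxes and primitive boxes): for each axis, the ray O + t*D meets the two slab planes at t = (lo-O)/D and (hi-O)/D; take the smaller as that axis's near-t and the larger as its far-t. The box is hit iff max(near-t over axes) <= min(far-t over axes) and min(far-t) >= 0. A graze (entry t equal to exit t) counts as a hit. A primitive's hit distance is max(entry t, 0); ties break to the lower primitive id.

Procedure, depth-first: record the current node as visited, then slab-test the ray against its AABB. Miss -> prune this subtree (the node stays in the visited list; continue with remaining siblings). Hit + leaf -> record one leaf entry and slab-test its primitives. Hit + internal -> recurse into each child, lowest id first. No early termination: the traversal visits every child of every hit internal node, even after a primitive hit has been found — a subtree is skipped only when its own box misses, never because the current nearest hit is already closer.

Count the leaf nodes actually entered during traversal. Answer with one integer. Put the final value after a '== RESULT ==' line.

Walk:
N0 x:[25/2,31] y:[-29,13] z:[-3,35] -> hit [25/2,13], descend [4, 5]
  N4 x:[35/2,29] y:[-29,-9] z:[-3,30] -> miss, prune
  N5 x:[25/2,31] y:[-11,13] z:[0,35] -> hit [25/2,13], descend [1, 9]
    N1 x:[22,31] y:[-6,9] z:[0,35] -> miss, prune
    N9 x:[25/2,22] y:[-11,13] z:[12,32] -> hit [25/2,13], descend [2, 3]
      N2 x:[25/2,20] y:[-11,0] z:[24,32] -> miss, prune
      N3 x:[14,22] y:[-3,13] z:[12,17] -> miss, prune

Summary -> nodes [0, 4, 5, 1, 9, 2, 3]; box-tests=7; leaf-entries=0; first=miss

== RESULT ==
0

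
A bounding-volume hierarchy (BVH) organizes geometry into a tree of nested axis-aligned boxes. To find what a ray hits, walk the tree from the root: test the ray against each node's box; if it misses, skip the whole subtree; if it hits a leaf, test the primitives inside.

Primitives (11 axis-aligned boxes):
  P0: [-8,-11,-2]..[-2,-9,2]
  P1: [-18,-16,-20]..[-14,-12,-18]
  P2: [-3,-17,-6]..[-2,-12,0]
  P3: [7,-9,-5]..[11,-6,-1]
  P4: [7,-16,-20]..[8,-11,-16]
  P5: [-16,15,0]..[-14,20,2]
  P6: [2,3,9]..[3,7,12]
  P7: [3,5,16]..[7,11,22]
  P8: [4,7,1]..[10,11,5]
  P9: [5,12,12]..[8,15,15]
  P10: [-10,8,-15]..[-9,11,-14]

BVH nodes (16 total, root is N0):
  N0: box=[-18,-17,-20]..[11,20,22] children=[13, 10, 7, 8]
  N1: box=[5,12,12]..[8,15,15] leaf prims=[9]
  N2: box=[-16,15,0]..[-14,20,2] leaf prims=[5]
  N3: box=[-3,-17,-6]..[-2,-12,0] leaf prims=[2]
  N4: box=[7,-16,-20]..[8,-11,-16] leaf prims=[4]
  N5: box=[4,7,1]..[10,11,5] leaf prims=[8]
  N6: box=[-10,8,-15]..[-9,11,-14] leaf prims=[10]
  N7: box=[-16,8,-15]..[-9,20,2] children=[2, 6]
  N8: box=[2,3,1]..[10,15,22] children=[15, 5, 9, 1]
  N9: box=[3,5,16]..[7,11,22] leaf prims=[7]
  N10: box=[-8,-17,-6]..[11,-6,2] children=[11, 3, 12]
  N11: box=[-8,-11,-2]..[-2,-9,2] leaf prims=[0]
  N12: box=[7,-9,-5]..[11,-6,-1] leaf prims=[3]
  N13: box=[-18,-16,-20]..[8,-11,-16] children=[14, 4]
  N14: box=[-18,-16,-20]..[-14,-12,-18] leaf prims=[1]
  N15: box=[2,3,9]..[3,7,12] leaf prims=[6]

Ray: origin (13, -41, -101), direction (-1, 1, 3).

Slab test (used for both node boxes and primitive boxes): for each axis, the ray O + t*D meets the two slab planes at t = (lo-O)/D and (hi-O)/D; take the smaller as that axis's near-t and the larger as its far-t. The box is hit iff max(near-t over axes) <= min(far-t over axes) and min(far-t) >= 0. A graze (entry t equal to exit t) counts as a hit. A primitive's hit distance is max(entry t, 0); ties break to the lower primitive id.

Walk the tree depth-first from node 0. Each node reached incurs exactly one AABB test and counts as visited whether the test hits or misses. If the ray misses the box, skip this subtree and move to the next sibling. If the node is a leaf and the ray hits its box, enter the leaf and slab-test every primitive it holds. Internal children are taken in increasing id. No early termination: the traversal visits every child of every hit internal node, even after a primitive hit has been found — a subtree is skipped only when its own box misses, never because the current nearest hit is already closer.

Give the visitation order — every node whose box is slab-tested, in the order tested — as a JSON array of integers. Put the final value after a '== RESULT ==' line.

Traverse from the root:
N0 x:[2,31] y:[24,61] z:[27,41] -> hit [27,31], descend [7, 8, 10, 13]
  N7 x:[22,29] y:[49,61] z:[86/3,103/3] -> miss, prune
  N8 x:[3,11] y:[44,56] z:[34,41] -> miss, prune
  N10 x:[2,21] y:[24,35] z:[95/3,103/3] -> miss, prune
  N13 x:[5,31] y:[25,30] z:[27,85/3] -> hit [27,85/3], descend [4, 14]
    N4 x:[5,6] y:[25,30] z:[27,85/3] -> miss, prune
    N14 x:[27,31] y:[25,29] z:[27,83/3] -> hit [27,83/3] leaf, test {P1@t=27}

Visited [0, 7, 8, 10, 13, 4, 14]. Tests: 7 box, 1 leaf. Nearest: P1.

== RESULT ==
[0, 7, 8, 10, 13, 4, 14]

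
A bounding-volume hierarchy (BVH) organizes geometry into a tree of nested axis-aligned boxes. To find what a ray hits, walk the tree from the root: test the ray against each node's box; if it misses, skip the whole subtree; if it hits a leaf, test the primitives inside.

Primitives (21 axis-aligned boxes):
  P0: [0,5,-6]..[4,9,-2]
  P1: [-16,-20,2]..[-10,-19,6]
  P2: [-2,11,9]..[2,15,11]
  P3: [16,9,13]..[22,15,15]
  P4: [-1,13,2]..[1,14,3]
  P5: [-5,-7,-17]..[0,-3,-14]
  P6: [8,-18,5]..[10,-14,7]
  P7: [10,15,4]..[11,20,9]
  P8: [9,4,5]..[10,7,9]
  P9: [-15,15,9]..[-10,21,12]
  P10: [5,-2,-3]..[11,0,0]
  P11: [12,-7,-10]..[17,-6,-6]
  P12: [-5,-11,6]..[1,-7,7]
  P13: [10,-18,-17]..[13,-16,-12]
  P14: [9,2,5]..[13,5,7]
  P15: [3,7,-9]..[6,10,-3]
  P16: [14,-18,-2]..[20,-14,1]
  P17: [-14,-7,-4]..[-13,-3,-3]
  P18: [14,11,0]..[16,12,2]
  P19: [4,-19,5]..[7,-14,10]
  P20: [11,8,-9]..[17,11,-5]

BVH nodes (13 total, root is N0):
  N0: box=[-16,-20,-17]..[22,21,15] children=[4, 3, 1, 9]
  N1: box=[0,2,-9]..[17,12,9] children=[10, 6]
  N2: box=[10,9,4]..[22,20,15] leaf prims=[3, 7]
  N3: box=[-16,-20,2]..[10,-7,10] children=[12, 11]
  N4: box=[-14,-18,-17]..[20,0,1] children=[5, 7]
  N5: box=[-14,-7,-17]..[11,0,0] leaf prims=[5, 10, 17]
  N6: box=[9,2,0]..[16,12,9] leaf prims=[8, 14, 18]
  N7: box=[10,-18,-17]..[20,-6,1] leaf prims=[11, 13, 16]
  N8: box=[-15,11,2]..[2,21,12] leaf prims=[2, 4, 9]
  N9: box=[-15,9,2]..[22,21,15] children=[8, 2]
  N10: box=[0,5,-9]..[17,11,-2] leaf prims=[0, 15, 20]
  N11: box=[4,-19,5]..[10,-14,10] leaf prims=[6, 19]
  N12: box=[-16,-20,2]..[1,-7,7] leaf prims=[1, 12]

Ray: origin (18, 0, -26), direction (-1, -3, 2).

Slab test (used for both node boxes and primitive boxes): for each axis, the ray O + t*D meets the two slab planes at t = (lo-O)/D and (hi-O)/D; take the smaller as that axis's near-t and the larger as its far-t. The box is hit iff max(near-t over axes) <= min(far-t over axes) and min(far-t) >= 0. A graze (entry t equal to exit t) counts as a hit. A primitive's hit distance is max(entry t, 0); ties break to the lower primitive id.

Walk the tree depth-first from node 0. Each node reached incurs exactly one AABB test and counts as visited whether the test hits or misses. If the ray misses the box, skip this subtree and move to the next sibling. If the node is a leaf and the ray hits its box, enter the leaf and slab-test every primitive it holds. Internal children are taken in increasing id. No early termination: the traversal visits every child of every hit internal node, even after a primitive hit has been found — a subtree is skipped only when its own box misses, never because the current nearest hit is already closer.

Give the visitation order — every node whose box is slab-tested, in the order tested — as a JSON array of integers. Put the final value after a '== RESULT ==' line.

Walk:
N0 x:[-4,34] y:[-7,20/3] z:[9/2,41/2] -> hit [9/2,20/3], descend [1, 3, 4, 9]
  N1 x:[1,18] y:[-4,-2/3] z:[17/2,35/2] -> miss, prune
  N3 x:[8,34] y:[7/3,20/3] z:[14,18] -> miss, prune
  N4 x:[-2,32] y:[0,6] z:[9/2,27/2] -> hit [9/2,6], descend [5, 7]
    N5 x:[7,32] y:[0,7/3] z:[9/2,13] -> miss, prune
    N7 x:[-2,8] y:[2,6] z:[9/2,27/2] -> hit [9/2,6] leaf, test {P11(miss), P13@t=16/3, P16(miss)}
  N9 x:[-4,33] y:[-7,-3] z:[14,41/2] -> miss, prune

7 AABB tests over nodes [0, 1, 3, 4, 5, 7, 9]; 1 leaf entered; closest P13.

== RESULT ==
[0, 1, 3, 4, 5, 7, 9]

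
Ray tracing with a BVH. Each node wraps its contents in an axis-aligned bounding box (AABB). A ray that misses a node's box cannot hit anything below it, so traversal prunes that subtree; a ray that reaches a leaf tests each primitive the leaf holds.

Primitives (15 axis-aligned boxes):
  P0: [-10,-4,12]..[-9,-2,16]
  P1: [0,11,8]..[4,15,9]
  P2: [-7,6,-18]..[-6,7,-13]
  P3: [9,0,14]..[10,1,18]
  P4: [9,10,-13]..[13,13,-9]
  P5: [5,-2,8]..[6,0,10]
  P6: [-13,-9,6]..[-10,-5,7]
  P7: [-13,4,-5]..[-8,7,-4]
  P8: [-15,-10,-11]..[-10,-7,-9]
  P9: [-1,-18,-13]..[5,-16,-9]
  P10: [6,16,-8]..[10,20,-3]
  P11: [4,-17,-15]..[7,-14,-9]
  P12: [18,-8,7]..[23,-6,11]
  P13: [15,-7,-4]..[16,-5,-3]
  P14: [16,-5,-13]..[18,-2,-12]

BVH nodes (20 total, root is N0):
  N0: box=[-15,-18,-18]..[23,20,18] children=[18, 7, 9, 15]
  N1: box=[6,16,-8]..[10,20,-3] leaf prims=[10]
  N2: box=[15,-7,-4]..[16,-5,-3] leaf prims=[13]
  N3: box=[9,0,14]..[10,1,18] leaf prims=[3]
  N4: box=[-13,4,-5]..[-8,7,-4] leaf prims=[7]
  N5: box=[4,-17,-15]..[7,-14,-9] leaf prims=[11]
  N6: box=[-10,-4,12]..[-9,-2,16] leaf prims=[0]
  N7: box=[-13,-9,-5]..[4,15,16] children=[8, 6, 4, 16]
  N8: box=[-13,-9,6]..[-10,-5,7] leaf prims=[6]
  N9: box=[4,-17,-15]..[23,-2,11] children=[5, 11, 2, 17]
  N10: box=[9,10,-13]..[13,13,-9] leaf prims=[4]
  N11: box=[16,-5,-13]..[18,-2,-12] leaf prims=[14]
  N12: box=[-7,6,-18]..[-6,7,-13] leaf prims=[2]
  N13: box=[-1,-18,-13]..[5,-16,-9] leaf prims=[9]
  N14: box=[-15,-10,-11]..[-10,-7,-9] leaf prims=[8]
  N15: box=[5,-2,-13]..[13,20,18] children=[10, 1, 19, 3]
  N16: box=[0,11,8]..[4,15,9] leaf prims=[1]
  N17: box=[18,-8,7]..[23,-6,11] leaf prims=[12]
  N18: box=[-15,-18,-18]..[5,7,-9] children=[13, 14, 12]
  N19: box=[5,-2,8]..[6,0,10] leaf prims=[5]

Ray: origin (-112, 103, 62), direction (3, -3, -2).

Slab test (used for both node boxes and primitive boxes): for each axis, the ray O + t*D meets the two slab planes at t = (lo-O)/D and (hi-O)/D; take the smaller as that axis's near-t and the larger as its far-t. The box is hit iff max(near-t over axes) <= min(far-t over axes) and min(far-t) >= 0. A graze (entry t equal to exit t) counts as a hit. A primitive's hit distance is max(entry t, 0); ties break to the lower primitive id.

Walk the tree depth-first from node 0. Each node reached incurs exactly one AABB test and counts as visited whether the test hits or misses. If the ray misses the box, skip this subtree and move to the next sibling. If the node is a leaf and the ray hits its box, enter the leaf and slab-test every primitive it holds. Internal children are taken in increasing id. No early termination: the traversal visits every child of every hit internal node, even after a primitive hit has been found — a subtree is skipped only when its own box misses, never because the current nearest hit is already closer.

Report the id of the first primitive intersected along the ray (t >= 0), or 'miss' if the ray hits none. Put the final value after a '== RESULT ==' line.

Walk:
N0 x:[97/3,45] y:[83/3,121/3] z:[22,40] -> hit [97/3,40], descend [7, 9, 15, 18]
  N7 x:[33,116/3] y:[88/3,112/3] z:[23,67/2] -> hit [33,67/2], descend [4, 6, 8, 16]
    N4 x:[33,104/3] y:[32,33] z:[33,67/2] -> hit [33,33] leaf, test {P7@t=33}
    N6 x:[34,103/3] y:[35,107/3] z:[23,25] -> miss, prune
    N8 x:[33,34] y:[36,112/3] z:[55/2,28] -> miss, prune
    N16 x:[112/3,116/3] y:[88/3,92/3] z:[53/2,27] -> miss, prune
  N9 x:[116/3,45] y:[35,40] z:[51/2,77/2] -> miss, prune
  N15 x:[39,125/3] y:[83/3,35] z:[22,75/2] -> miss, prune
  N18 x:[97/3,39] y:[32,121/3] z:[71/2,40] -> hit [71/2,39], descend [12, 13, 14]
    N12 x:[35,106/3] y:[32,97/3] z:[75/2,40] -> miss, prune
    N13 x:[37,39] y:[119/3,121/3] z:[71/2,75/2] -> miss, prune
    N14 x:[97/3,34] y:[110/3,113/3] z:[71/2,73/2] -> miss, prune

order=[0, 7, 4, 6, 8, 16, 9, 15, 18, 12, 13, 14]  |boxes|=12  |leaves|=1  hit=P7

== RESULT ==
7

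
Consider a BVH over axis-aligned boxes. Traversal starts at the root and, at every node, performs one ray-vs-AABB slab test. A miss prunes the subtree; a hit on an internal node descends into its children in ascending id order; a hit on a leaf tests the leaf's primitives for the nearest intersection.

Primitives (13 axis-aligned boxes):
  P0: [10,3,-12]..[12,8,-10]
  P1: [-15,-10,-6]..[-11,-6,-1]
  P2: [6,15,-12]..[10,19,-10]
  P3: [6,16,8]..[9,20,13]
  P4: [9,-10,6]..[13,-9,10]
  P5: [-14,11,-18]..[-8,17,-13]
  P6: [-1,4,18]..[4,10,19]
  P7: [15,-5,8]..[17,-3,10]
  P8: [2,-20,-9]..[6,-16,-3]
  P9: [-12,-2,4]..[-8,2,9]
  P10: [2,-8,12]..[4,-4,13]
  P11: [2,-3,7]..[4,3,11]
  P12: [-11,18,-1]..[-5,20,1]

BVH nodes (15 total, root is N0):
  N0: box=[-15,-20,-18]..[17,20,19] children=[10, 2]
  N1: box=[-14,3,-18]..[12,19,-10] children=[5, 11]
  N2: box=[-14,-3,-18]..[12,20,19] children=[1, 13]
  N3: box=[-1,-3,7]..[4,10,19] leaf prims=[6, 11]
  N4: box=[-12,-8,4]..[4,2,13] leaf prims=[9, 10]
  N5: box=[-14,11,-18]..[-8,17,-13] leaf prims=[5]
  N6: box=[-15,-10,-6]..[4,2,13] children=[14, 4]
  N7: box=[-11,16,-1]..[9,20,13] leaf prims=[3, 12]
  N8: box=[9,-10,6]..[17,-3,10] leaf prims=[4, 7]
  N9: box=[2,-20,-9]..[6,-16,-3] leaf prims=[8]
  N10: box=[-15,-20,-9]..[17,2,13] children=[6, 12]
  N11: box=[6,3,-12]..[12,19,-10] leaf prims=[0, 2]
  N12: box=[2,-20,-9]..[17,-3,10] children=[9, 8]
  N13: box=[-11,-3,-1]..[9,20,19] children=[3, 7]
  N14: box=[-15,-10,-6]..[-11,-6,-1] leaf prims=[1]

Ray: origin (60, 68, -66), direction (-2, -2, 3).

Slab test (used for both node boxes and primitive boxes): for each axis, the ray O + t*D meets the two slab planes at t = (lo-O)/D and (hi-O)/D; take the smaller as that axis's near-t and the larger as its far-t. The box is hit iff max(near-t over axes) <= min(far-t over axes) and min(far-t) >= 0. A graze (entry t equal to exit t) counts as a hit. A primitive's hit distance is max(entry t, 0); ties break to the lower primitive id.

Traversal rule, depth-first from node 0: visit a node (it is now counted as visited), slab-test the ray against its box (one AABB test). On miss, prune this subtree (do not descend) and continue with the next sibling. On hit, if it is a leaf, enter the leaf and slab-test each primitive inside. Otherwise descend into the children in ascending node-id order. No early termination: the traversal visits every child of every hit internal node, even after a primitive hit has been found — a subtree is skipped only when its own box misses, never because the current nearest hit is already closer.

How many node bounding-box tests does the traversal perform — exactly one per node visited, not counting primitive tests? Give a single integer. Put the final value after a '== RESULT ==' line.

Traverse from the root:
N0 x:[43/2,75/2] y:[24,44] z:[16,85/3] -> hit [24,85/3], descend [2, 10]
  N2 x:[24,37] y:[24,71/2] z:[16,85/3] -> hit [24,85/3], descend [1, 13]
    N1 x:[24,37] y:[49/2,65/2] z:[16,56/3] -> miss, prune
    N13 x:[51/2,71/2] y:[24,71/2] z:[65/3,85/3] -> hit [51/2,85/3], descend [3, 7]
      N3 x:[28,61/2] y:[29,71/2] z:[73/3,85/3] -> miss, prune
      N7 x:[51/2,71/2] y:[24,26] z:[65/3,79/3] -> hit [51/2,26] leaf, test {P3@t=51/2, P12(miss)}
  N10 x:[43/2,75/2] y:[33,44] z:[19,79/3] -> miss, prune

Visited [0, 2, 1, 13, 3, 7, 10]. Tests: 7 box, 1 leaf. Nearest: P3.

== RESULT ==
7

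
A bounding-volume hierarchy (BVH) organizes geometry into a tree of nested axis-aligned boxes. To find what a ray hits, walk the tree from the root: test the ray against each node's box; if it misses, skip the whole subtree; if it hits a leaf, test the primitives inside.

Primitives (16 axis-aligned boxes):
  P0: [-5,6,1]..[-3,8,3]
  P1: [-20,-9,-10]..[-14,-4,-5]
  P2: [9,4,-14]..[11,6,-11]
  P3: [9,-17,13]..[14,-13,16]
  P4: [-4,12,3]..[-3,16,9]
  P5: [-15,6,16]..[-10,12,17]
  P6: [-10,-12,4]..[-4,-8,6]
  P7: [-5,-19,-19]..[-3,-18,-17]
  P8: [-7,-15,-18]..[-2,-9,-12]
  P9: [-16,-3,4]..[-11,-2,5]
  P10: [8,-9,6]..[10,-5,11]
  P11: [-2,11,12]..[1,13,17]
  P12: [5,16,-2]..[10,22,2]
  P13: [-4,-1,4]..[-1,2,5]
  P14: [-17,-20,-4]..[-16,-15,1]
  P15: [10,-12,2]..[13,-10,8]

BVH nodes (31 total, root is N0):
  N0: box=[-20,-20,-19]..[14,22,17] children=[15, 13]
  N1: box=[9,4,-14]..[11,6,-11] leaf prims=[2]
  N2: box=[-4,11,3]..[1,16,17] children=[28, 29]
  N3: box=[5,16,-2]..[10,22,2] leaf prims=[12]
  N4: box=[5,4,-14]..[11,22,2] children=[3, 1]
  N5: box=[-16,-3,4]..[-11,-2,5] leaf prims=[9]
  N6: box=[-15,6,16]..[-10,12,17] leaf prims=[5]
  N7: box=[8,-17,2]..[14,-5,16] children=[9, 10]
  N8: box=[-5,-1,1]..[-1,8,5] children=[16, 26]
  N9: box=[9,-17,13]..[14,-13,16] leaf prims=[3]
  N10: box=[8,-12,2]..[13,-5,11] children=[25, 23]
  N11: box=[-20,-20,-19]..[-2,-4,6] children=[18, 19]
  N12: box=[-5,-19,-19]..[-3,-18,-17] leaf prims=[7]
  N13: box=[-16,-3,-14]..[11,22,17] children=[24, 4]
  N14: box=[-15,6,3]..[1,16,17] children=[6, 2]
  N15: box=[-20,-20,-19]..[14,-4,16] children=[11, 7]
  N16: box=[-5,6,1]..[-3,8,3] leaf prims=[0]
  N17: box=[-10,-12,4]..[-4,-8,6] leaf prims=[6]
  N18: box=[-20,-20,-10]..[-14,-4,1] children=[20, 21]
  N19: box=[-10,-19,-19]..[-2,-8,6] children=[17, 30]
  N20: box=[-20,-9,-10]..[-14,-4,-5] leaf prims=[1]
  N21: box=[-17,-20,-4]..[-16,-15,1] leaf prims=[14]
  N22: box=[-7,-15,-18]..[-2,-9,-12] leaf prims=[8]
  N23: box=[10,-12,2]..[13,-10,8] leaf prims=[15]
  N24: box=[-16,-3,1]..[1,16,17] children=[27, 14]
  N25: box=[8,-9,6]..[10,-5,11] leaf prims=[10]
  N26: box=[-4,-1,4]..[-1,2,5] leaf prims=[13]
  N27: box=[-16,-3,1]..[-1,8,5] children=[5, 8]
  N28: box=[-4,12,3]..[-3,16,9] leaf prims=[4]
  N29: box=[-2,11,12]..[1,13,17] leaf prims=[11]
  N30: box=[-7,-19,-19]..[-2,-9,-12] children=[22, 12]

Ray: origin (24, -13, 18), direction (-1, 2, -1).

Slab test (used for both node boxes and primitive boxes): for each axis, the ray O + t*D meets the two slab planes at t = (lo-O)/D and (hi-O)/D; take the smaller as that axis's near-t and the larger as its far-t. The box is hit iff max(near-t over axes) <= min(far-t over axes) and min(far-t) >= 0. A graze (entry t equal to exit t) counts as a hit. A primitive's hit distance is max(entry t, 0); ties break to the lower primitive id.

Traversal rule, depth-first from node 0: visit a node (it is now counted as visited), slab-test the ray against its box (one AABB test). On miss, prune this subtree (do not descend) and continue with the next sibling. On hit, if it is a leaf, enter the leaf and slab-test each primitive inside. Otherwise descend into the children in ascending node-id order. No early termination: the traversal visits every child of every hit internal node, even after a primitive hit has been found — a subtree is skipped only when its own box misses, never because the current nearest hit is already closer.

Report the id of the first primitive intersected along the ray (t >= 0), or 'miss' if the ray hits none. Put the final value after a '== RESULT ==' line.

Walk:
N0 x:[10,44] y:[-7/2,35/2] z:[1,37] -> hit [10,35/2], descend [13, 15]
  N13 x:[13,40] y:[5,35/2] z:[1,32] -> hit [13,35/2], descend [4, 24]
    N4 x:[13,19] y:[17/2,35/2] z:[16,32] -> hit [16,35/2], descend [1, 3]
      N1 x:[13,15] y:[17/2,19/2] z:[29,32] -> miss, prune
      N3 x:[14,19] y:[29/2,35/2] z:[16,20] -> hit [16,35/2] leaf, test {P12@t=16}
    N24 x:[23,40] y:[5,29/2] z:[1,17] -> miss, prune
  N15 x:[10,44] y:[-7/2,9/2] z:[2,37] -> miss, prune

order=[0, 13, 4, 1, 3, 24, 15]  |boxes|=7  |leaves|=1  hit=P12

== RESULT ==
12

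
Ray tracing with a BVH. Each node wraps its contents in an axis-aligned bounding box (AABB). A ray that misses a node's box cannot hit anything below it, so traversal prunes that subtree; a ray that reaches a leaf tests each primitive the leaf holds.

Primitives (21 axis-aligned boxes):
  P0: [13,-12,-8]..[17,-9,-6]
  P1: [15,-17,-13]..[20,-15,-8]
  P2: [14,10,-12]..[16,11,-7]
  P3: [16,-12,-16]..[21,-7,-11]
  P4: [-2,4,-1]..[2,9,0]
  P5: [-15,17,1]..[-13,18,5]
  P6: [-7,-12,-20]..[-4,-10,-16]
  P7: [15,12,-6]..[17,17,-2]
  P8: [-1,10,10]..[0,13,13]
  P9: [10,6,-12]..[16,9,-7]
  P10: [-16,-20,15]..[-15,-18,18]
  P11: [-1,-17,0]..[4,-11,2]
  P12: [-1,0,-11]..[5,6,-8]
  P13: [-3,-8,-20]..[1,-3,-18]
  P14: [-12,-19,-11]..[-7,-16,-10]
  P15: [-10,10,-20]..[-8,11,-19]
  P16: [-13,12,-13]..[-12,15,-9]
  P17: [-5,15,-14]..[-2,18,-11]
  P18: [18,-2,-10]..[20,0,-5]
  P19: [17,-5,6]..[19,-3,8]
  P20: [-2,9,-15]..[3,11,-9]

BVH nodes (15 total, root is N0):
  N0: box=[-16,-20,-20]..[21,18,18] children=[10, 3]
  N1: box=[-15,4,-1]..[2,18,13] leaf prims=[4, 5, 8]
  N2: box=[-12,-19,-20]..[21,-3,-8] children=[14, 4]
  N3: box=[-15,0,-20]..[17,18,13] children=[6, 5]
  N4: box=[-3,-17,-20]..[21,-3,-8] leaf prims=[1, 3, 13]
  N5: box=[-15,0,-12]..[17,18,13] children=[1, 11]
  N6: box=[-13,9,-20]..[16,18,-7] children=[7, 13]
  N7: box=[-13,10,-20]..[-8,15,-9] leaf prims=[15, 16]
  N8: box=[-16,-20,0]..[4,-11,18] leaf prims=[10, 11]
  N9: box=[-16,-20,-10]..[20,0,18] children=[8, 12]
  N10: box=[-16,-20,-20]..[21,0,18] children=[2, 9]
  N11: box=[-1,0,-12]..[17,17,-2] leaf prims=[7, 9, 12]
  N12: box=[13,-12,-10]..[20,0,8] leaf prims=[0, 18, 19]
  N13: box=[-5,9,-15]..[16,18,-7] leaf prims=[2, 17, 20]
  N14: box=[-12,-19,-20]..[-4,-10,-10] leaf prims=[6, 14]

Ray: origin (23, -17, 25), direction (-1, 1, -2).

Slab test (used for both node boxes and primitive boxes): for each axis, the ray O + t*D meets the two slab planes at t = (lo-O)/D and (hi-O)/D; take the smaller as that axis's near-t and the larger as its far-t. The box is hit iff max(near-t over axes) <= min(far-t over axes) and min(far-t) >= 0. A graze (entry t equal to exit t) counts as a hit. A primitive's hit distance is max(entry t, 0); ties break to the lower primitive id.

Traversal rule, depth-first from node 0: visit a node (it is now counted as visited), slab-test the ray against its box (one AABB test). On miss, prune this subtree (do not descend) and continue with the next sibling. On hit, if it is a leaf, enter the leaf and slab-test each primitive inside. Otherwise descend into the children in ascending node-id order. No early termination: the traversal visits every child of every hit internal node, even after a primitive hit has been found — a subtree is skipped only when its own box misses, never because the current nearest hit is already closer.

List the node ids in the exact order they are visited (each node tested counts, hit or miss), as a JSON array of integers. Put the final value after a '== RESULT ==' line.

Trace the traversal:
N0 x:[2,39] y:[-3,35] z:[7/2,45/2] -> hit [7/2,45/2], descend [3, 10]
  N3 x:[6,38] y:[17,35] z:[6,45/2] -> hit [17,45/2], descend [5, 6]
    N5 x:[6,38] y:[17,35] z:[6,37/2] -> hit [17,37/2], descend [1, 11]
      N1 x:[21,38] y:[21,35] z:[6,13] -> miss, prune
      N11 x:[6,24] y:[17,34] z:[27/2,37/2] -> hit [17,37/2] leaf, test {P7(miss), P9(miss), P12@t=18}
    N6 x:[7,36] y:[26,35] z:[16,45/2] -> miss, prune
  N10 x:[2,39] y:[-3,17] z:[7/2,45/2] -> hit [7/2,17], descend [2, 9]
    N2 x:[2,35] y:[-2,14] z:[33/2,45/2] -> miss, prune
    N9 x:[3,39] y:[-3,17] z:[7/2,35/2] -> hit [7/2,17], descend [8, 12]
      N8 x:[19,39] y:[-3,6] z:[7/2,25/2] -> miss, prune
      N12 x:[3,10] y:[5,17] z:[17/2,35/2] -> hit [17/2,10] leaf, test {P0(miss), P18(miss), P19(miss)}

Summary -> nodes [0, 3, 5, 1, 11, 6, 10, 2, 9, 8, 12]; box-tests=11; leaf-entries=2; first=P12

== RESULT ==
[0, 3, 5, 1, 11, 6, 10, 2, 9, 8, 12]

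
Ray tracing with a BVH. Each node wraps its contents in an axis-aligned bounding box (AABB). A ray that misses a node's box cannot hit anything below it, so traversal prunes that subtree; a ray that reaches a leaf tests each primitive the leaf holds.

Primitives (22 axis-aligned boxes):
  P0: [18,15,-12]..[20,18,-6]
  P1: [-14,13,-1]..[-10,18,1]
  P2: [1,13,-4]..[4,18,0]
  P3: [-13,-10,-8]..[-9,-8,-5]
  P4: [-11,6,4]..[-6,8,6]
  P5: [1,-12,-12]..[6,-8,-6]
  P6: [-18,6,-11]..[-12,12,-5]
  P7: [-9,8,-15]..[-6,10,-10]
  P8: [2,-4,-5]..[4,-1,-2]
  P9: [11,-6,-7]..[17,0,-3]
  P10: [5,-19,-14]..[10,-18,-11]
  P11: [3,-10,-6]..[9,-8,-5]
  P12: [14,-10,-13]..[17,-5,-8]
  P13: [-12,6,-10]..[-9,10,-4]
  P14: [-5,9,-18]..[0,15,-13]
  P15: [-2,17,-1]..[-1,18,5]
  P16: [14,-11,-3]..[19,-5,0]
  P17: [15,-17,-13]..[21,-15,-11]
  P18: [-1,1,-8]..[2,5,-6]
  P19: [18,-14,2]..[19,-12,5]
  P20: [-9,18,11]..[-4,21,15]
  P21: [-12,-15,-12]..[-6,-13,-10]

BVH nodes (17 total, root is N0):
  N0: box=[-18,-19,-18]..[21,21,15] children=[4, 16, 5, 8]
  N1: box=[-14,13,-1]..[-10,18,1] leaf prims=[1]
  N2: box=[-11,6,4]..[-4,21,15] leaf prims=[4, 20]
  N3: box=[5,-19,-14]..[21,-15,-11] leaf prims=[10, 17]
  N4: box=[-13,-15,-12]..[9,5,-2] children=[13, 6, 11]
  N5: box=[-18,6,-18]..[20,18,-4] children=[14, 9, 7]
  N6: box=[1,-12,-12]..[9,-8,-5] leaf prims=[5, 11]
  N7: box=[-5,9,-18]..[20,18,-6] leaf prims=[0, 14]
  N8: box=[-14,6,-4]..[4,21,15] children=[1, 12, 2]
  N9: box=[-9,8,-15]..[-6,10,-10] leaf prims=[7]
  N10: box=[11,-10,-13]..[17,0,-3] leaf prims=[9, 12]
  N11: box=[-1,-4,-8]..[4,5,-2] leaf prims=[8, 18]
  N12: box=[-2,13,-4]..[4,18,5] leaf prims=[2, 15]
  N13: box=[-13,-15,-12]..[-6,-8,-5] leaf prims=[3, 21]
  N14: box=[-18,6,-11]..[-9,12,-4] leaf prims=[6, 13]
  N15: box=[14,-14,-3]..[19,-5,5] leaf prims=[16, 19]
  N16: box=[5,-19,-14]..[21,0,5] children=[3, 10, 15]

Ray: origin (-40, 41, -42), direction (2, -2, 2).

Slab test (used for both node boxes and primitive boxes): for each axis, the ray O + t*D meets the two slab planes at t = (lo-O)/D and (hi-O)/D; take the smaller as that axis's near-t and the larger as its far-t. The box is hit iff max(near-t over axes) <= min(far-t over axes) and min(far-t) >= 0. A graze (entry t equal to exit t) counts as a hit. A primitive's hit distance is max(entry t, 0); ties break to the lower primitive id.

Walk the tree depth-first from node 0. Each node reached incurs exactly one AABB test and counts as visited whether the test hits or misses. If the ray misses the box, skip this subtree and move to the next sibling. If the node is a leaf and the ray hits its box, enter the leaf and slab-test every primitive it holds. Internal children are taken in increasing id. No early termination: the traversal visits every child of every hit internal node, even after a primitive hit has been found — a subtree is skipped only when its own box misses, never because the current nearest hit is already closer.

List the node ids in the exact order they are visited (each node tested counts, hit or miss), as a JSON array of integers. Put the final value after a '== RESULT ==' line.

Walk:
N0 x:[11,61/2] y:[10,30] z:[12,57/2] -> hit [12,57/2], descend [4, 5, 8, 16]
  N4 x:[27/2,49/2] y:[18,28] z:[15,20] -> hit [18,20], descend [6, 11, 13]
    N6 x:[41/2,49/2] y:[49/2,53/2] z:[15,37/2] -> miss, prune
    N11 x:[39/2,22] y:[18,45/2] z:[17,20] -> hit [39/2,20] leaf, test {P8(miss), P18(miss)}
    N13 x:[27/2,17] y:[49/2,28] z:[15,37/2] -> miss, prune
  N5 x:[11,30] y:[23/2,35/2] z:[12,19] -> hit [12,35/2], descend [7, 9, 14]
    N7 x:[35/2,30] y:[23/2,16] z:[12,18] -> miss, prune
    N9 x:[31/2,17] y:[31/2,33/2] z:[27/2,16] -> hit [31/2,16] leaf, test {P7@t=31/2}
    N14 x:[11,31/2] y:[29/2,35/2] z:[31/2,19] -> hit [31/2,31/2] leaf, test {P6(miss), P13(miss)}
  N8 x:[13,22] y:[10,35/2] z:[19,57/2] -> miss, prune
  N16 x:[45/2,61/2] y:[41/2,30] z:[14,47/2] -> hit [45/2,47/2], descend [3, 10, 15]
    N3 x:[45/2,61/2] y:[28,30] z:[14,31/2] -> miss, prune
    N10 x:[51/2,57/2] y:[41/2,51/2] z:[29/2,39/2] -> miss, prune
    N15 x:[27,59/2] y:[23,55/2] z:[39/2,47/2] -> miss, prune

order=[0, 4, 6, 11, 13, 5, 7, 9, 14, 8, 16, 3, 10, 15]  |boxes|=14  |leaves|=3  hit=P7

== RESULT ==
[0, 4, 6, 11, 13, 5, 7, 9, 14, 8, 16, 3, 10, 15]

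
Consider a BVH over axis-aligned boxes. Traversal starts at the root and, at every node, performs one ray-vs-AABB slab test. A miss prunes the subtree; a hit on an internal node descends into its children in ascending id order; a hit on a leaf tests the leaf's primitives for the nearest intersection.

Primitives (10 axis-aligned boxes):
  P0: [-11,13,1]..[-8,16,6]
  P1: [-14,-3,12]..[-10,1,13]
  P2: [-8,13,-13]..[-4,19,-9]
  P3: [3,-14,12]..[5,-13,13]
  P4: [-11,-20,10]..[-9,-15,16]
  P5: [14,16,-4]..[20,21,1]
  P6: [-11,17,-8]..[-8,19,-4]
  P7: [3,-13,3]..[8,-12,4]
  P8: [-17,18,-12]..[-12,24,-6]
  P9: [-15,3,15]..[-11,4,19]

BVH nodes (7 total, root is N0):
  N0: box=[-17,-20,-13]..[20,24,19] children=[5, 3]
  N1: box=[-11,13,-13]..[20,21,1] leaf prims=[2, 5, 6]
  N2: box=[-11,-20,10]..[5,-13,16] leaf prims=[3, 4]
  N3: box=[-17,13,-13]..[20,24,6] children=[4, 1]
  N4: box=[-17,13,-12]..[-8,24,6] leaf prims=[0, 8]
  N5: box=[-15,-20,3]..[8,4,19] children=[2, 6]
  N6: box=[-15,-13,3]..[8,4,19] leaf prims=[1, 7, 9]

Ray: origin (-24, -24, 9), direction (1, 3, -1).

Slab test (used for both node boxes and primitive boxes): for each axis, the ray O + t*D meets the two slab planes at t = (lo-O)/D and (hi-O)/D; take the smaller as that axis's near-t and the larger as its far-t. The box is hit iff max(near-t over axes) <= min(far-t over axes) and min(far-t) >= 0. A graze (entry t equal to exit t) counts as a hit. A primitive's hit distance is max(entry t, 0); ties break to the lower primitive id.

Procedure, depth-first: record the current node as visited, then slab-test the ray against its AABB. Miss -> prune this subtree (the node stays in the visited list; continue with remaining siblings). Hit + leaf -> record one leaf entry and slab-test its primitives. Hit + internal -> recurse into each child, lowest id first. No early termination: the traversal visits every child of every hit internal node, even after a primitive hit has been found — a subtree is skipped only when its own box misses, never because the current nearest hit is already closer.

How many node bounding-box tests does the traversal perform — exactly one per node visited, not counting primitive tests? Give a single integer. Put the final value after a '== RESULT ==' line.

Walk:
N0 x:[7,44] y:[4/3,16] z:[-10,22] -> hit [7,16], descend [3, 5]
  N3 x:[7,44] y:[37/3,16] z:[3,22] -> hit [37/3,16], descend [1, 4]
    N1 x:[13,44] y:[37/3,15] z:[8,22] -> hit [13,15] leaf, test {P2(miss), P5(miss), P6@t=41/3}
    N4 x:[7,16] y:[37/3,16] z:[3,21] -> hit [37/3,16] leaf, test {P0(miss), P8(miss)}
  N5 x:[9,32] y:[4/3,28/3] z:[-10,6] -> miss, prune

Summary -> nodes [0, 3, 1, 4, 5]; box-tests=5; leaf-entries=2; first=P6

== RESULT ==
5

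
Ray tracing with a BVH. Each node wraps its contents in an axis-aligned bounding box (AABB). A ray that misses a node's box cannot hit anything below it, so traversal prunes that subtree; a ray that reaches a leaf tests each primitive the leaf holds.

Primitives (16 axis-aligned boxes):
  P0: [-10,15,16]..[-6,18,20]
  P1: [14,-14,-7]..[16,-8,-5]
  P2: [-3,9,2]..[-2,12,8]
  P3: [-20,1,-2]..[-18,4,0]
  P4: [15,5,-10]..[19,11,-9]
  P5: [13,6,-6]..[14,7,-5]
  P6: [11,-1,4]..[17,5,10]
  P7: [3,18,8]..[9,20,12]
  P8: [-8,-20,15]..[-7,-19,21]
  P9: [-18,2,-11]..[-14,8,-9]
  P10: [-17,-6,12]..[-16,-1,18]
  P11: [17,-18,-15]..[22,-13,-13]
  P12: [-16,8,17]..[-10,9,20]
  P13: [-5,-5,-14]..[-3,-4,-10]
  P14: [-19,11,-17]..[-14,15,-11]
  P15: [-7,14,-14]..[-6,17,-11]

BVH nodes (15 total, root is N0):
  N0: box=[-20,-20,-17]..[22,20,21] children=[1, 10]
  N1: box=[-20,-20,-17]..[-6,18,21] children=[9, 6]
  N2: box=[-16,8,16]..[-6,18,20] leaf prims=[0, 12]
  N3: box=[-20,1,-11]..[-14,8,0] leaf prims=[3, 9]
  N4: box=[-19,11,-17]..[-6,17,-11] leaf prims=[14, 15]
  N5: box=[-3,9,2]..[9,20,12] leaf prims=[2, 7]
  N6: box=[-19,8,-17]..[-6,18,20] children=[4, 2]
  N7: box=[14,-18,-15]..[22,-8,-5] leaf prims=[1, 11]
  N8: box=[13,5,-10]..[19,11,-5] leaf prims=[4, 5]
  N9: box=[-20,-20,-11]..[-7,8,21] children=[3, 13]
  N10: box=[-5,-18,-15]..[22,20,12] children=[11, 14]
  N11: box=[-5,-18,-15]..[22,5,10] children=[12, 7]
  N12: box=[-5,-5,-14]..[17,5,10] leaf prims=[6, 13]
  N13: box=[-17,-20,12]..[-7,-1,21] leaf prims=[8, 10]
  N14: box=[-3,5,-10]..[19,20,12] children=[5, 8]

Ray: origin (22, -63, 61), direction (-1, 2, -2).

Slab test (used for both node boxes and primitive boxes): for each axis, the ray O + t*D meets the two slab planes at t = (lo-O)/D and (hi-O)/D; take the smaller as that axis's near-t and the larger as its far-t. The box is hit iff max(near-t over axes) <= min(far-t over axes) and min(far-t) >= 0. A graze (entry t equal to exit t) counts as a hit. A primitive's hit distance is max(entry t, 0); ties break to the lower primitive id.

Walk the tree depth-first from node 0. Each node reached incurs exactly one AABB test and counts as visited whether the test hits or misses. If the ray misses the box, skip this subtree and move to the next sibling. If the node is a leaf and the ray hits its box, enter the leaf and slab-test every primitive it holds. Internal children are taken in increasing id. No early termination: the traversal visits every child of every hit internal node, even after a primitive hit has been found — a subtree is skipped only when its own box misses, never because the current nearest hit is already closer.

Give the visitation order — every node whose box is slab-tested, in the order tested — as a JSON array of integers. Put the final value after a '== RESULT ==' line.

Traverse from the root:
N0 x:[0,42] y:[43/2,83/2] z:[20,39] -> hit [43/2,39], descend [1, 10]
  N1 x:[28,42] y:[43/2,81/2] z:[20,39] -> hit [28,39], descend [6, 9]
    N6 x:[28,41] y:[71/2,81/2] z:[41/2,39] -> hit [71/2,39], descend [2, 4]
      N2 x:[28,38] y:[71/2,81/2] z:[41/2,45/2] -> miss, prune
      N4 x:[28,41] y:[37,40] z:[36,39] -> hit [37,39] leaf, test {P14@t=37, P15(miss)}
    N9 x:[29,42] y:[43/2,71/2] z:[20,36] -> hit [29,71/2], descend [3, 13]
      N3 x:[36,42] y:[32,71/2] z:[61/2,36] -> miss, prune
      N13 x:[29,39] y:[43/2,31] z:[20,49/2] -> miss, prune
  N10 x:[0,27] y:[45/2,83/2] z:[49/2,38] -> hit [49/2,27], descend [11, 14]
    N11 x:[0,27] y:[45/2,34] z:[51/2,38] -> hit [51/2,27], descend [7, 12]
      N7 x:[0,8] y:[45/2,55/2] z:[33,38] -> miss, prune
      N12 x:[5,27] y:[29,34] z:[51/2,75/2] -> miss, prune
    N14 x:[3,25] y:[34,83/2] z:[49/2,71/2] -> miss, prune

Summary -> nodes [0, 1, 6, 2, 4, 9, 3, 13, 10, 11, 7, 12, 14]; box-tests=13; leaf-entries=1; first=P14

== RESULT ==
[0, 1, 6, 2, 4, 9, 3, 13, 10, 11, 7, 12, 14]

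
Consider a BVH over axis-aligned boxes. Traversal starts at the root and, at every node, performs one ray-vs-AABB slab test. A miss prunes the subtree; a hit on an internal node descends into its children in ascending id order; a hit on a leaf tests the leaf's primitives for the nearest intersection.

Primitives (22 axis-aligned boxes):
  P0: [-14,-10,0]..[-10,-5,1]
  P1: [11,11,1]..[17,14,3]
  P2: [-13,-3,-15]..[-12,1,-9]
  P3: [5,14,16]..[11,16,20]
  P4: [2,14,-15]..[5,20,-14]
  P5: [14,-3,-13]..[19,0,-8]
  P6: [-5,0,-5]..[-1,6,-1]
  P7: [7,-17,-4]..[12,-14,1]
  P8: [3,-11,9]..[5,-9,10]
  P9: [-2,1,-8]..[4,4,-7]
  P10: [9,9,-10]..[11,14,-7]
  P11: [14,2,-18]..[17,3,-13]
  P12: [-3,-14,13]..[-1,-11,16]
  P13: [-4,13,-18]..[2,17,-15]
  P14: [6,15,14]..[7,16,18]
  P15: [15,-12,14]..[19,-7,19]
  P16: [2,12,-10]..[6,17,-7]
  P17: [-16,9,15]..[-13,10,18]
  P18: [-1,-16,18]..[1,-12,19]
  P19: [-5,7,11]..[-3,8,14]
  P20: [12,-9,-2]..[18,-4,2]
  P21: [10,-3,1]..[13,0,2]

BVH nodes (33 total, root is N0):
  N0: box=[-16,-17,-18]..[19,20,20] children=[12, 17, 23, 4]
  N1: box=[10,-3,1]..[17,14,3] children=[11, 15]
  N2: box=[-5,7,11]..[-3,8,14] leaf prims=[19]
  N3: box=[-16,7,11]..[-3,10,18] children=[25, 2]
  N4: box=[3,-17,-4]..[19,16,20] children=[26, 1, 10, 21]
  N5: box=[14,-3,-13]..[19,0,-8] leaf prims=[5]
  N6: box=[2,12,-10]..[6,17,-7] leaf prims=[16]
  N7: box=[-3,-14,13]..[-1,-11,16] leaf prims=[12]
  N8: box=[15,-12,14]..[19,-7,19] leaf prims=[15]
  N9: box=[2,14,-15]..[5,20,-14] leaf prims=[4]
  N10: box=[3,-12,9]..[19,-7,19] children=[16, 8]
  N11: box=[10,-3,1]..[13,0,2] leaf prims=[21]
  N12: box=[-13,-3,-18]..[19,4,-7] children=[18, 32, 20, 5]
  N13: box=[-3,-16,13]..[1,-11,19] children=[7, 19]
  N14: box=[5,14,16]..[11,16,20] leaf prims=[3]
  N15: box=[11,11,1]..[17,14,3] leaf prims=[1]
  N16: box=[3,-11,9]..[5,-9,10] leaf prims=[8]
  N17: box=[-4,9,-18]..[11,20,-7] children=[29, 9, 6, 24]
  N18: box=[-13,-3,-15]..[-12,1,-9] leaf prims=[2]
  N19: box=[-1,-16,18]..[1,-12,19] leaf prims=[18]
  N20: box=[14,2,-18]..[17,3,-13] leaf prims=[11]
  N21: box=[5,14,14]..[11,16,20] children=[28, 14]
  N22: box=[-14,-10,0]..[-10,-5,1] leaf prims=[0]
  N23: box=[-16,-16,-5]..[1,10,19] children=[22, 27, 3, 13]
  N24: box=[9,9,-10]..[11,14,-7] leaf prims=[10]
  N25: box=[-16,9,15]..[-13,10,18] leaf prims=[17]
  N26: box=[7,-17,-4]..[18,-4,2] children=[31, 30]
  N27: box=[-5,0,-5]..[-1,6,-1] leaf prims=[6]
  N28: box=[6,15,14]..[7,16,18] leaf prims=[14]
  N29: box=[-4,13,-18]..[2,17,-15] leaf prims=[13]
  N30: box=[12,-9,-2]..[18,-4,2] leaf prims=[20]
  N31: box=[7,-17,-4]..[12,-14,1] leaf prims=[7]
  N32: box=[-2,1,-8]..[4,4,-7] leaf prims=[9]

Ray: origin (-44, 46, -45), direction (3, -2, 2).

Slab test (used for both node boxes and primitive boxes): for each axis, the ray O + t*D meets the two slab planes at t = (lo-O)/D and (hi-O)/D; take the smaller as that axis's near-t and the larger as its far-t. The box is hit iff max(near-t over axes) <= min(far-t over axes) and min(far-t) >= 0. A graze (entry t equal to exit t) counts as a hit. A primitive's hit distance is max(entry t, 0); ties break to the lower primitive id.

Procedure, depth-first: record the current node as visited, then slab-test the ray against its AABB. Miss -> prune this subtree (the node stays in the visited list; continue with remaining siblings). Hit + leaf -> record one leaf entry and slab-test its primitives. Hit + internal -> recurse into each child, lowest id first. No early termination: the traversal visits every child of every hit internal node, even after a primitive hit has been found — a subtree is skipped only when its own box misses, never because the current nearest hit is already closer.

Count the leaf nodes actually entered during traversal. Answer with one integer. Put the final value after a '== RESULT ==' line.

Trace the traversal:
N0 x:[28/3,21] y:[13,63/2] z:[27/2,65/2] -> hit [27/2,21], descend [4, 12, 17, 23]
  N4 x:[47/3,21] y:[15,63/2] z:[41/2,65/2] -> hit [41/2,21], descend [1, 10, 21, 26]
    N1 x:[18,61/3] y:[16,49/2] z:[23,24] -> miss, prune
    N10 x:[47/3,21] y:[53/2,29] z:[27,32] -> miss, prune
    N21 x:[49/3,55/3] y:[15,16] z:[59/2,65/2] -> miss, prune
    N26 x:[17,62/3] y:[25,63/2] z:[41/2,47/2] -> miss, prune
  N12 x:[31/3,21] y:[21,49/2] z:[27/2,19] -> miss, prune
  N17 x:[40/3,55/3] y:[13,37/2] z:[27/2,19] -> hit [27/2,55/3], descend [6, 9, 24, 29]
    N6 x:[46/3,50/3] y:[29/2,17] z:[35/2,19] -> miss, prune
    N9 x:[46/3,49/3] y:[13,16] z:[15,31/2] -> hit [46/3,31/2] leaf, test {P4@t=46/3}
    N24 x:[53/3,55/3] y:[16,37/2] z:[35/2,19] -> hit [53/3,55/3] leaf, test {P10@t=53/3}
    N29 x:[40/3,46/3] y:[29/2,33/2] z:[27/2,15] -> hit [29/2,15] leaf, test {P13@t=29/2}
  N23 x:[28/3,15] y:[18,31] z:[20,32] -> miss, prune

Visited [0, 4, 1, 10, 21, 26, 12, 17, 6, 9, 24, 29, 23]. Tests: 13 box, 3 leaf. Nearest: P13.

== RESULT ==
3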